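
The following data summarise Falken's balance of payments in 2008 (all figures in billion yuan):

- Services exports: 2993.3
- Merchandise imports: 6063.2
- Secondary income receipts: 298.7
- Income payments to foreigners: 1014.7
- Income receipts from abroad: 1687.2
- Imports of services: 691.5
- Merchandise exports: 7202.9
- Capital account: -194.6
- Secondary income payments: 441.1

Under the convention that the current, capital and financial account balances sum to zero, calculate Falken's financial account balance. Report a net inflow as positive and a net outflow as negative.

Goods balance = 7202.9 - 6063.2 = 1139.7
Services balance = 2993.3 - 691.5 = 2301.8
Trade balance (goods + services) = 1139.7 + 2301.8 = 3441.5
Net primary income = 1687.2 - 1014.7 = 672.5
Net secondary income = 298.7 - 441.1 = -142.4
Current account = 3441.5 + 672.5 + (-142.4) = 3971.6
Financial account = -(3971.6 + (-194.6)) = -3777.0

-3777.0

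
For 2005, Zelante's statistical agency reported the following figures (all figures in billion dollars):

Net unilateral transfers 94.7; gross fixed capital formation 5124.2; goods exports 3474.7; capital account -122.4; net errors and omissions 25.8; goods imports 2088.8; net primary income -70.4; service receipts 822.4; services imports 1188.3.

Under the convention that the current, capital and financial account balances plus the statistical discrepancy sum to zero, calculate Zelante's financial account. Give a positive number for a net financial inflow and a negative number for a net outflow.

-947.7

Goods balance = 3474.7 - 2088.8 = 1385.9
Services balance = 822.4 - 1188.3 = -365.9
Trade balance (goods + services) = 1385.9 + (-365.9) = 1020.0
Net primary income = -70.4
Net secondary income = 94.7
Current account = 1020.0 + (-70.4) + 94.7 = 1044.3
Financial account = -(1044.3 + (-122.4) + 25.8) = -947.7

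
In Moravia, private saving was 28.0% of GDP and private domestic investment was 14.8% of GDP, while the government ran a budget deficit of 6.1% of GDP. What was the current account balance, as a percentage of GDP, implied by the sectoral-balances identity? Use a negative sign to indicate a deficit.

7.1

By the sectoral-balances identity, CA = (S_private - I) + (T - G).
Private balance = 28.0 - 14.8 = 13.2
Government balance (T - G) = -6.1
CA = 13.2 + (-6.1) = 7.1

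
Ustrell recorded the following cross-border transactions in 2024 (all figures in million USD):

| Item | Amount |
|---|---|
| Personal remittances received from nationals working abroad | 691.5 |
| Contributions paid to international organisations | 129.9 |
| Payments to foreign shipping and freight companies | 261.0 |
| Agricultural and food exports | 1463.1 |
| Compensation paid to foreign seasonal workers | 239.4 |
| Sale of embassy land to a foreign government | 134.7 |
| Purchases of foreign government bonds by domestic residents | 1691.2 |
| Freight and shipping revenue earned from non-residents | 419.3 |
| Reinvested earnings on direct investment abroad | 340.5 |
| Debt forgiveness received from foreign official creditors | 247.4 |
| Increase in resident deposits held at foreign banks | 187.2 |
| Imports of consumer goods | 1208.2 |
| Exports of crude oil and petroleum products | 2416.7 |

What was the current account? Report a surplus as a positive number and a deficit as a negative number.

3492.6

Goods: 1463.1 + 2416.7 - 1208.2 = 2671.6
Services: -261.0 + 419.3 = 158.3
Primary income: 340.5 - 239.4 = 101.1
Secondary income: 691.5 - 129.9 = 561.6
Current account = 2671.6 + 158.3 + 101.1 + 561.6 = 3492.6
(Excluded from the current account — capital account: sale of embassy land to a foreign government 134.7, debt forgiveness received from foreign official creditors 247.4; financial account: purchases of foreign government bonds by domestic residents 1691.2, increase in resident deposits held at foreign banks 187.2.)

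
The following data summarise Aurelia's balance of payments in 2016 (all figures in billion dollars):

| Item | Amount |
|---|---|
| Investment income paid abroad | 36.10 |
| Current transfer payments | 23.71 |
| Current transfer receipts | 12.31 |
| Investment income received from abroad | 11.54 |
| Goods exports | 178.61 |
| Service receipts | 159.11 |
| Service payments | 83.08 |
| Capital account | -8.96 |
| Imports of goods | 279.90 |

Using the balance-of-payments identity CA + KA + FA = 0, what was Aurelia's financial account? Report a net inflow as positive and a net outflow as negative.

70.18

Goods balance = 178.61 - 279.90 = -101.29
Services balance = 159.11 - 83.08 = 76.03
Trade balance (goods + services) = -101.29 + 76.03 = -25.26
Net primary income = 11.54 - 36.10 = -24.56
Net secondary income = 12.31 - 23.71 = -11.40
Current account = -25.26 + (-24.56) + (-11.40) = -61.22
Financial account = -(-61.22 + (-8.96)) = 70.18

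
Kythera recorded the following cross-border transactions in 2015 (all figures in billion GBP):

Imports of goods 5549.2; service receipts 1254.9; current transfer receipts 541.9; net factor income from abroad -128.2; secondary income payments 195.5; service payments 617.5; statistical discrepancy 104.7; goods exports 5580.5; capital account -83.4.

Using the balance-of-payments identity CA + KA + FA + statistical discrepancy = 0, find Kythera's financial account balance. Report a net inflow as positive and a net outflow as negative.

Goods balance = 5580.5 - 5549.2 = 31.3
Services balance = 1254.9 - 617.5 = 637.4
Trade balance (goods + services) = 31.3 + 637.4 = 668.7
Net primary income = -128.2
Net secondary income = 541.9 - 195.5 = 346.4
Current account = 668.7 + (-128.2) + 346.4 = 886.9
Financial account = -(886.9 + (-83.4) + 104.7) = -908.2

-908.2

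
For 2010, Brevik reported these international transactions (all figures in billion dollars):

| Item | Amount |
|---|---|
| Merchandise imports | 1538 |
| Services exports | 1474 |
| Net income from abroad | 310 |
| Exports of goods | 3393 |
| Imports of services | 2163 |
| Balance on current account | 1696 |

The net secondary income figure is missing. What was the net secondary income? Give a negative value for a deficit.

220

Current account = goods balance + services balance + net primary income + net secondary income
Sum of the known components = 1476
Net secondary income = CA - (known components) = 1696 - 1476 = 220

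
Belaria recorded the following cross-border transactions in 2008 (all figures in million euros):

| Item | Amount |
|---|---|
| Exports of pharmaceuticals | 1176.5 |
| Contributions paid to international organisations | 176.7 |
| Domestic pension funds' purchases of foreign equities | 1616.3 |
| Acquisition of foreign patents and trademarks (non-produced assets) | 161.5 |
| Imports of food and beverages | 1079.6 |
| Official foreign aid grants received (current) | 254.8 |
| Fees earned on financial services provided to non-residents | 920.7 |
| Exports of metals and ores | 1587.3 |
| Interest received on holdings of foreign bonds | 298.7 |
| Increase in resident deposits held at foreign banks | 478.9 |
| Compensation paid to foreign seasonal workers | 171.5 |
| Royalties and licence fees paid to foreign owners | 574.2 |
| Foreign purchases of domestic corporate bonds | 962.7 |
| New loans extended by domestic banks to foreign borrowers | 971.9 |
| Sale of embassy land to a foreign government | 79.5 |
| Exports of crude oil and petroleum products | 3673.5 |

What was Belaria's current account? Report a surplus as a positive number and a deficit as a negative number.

5909.5

Goods: 3673.5 - 1079.6 + 1176.5 + 1587.3 = 5357.7
Services: -574.2 + 920.7 = 346.5
Primary income: -171.5 + 298.7 = 127.2
Secondary income: -176.7 + 254.8 = 78.1
Current account = 5357.7 + 346.5 + 127.2 + 78.1 = 5909.5
(Excluded from the current account — financial account: domestic pension funds' purchases of foreign equities 1616.3, increase in resident deposits held at foreign banks 478.9, foreign purchases of domestic corporate bonds 962.7, new loans extended by domestic banks to foreign borrowers 971.9; capital account: acquisition of foreign patents and trademarks (non-produced assets) 161.5, sale of embassy land to a foreign government 79.5.)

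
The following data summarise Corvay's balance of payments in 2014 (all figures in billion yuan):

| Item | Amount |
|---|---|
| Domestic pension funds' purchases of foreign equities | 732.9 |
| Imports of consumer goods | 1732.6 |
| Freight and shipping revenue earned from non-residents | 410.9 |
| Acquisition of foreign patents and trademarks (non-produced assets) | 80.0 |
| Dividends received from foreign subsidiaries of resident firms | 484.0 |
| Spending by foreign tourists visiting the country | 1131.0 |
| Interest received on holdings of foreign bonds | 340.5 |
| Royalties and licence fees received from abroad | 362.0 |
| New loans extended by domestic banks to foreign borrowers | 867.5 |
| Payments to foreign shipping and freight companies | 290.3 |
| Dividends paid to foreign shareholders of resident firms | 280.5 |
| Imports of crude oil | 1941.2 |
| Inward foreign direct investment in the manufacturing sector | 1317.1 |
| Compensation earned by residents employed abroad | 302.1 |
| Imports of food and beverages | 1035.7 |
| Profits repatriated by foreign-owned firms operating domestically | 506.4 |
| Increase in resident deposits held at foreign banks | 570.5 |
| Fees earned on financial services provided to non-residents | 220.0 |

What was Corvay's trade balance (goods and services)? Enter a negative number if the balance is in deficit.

Goods: -1732.6 - 1941.2 - 1035.7 = -4709.5
Services: -290.3 + 1131.0 + 362.0 + 220.0 + 410.9 = 1833.6
Trade balance = -4709.5 + 1833.6 = -2875.9
(Excluded from the trade balance — financial account: domestic pension funds' purchases of foreign equities 732.9, new loans extended by domestic banks to foreign borrowers 867.5, inward foreign direct investment in the manufacturing sector 1317.1, increase in resident deposits held at foreign banks 570.5; capital account: acquisition of foreign patents and trademarks (non-produced assets) 80.0; primary income: dividends received from foreign subsidiaries of resident firms 484.0, interest received on holdings of foreign bonds 340.5, dividends paid to foreign shareholders of resident firms 280.5, compensation earned by residents employed abroad 302.1, profits repatriated by foreign-owned firms operating domestically 506.4.)

-2875.9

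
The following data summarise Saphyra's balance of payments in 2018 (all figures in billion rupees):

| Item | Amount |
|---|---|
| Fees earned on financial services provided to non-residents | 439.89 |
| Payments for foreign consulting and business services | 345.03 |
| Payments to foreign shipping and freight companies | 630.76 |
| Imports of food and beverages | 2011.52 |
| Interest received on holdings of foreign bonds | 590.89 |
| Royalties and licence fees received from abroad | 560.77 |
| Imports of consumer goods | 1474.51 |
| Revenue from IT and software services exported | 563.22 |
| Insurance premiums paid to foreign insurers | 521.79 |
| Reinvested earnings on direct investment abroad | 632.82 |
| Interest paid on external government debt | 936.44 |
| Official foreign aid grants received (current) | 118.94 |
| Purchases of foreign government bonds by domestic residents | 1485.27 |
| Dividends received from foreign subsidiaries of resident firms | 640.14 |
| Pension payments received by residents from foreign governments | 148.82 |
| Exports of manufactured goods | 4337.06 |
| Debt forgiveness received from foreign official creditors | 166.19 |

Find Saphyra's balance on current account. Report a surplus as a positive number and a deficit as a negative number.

2112.50

Goods: -1474.51 + 4337.06 - 2011.52 = 851.03
Services: 439.89 - 345.03 + 563.22 + 560.77 - 630.76 - 521.79 = 66.30
Primary income: 632.82 + 590.89 - 936.44 + 640.14 = 927.41
Secondary income: 118.94 + 148.82 = 267.76
Current account = 851.03 + 66.30 + 927.41 + 267.76 = 2112.50
(Excluded from the current account — financial account: purchases of foreign government bonds by domestic residents 1485.27; capital account: debt forgiveness received from foreign official creditors 166.19.)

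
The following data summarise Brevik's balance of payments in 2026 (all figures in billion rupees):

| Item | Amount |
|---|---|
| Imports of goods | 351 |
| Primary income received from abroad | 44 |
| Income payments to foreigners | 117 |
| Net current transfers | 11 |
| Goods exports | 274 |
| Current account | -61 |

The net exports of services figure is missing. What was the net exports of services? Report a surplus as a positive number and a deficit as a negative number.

Current account = goods balance + services balance + net primary income + net secondary income
Sum of the known components = -139
Net exports of services = CA - (known components) = -61 - (-139) = 78

78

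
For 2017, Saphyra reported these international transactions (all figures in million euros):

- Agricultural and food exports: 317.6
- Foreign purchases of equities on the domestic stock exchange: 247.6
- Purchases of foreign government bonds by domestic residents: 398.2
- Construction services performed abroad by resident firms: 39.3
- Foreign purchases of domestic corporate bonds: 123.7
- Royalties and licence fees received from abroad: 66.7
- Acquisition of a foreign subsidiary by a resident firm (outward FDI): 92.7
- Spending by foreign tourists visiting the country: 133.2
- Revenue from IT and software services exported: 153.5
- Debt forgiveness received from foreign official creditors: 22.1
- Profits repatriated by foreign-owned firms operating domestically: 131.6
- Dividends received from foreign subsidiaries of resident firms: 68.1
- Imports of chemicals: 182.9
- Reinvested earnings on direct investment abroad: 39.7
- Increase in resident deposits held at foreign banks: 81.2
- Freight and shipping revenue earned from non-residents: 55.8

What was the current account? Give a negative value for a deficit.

559.4

Goods: -182.9 + 317.6 = 134.7
Services: 66.7 + 133.2 + 39.3 + 55.8 + 153.5 = 448.5
Primary income: -131.6 + 39.7 + 68.1 = -23.8
Current account = 134.7 + 448.5 + (-23.8) = 559.4
(Excluded from the current account — financial account: foreign purchases of equities on the domestic stock exchange 247.6, purchases of foreign government bonds by domestic residents 398.2, foreign purchases of domestic corporate bonds 123.7, acquisition of a foreign subsidiary by a resident firm (outward FDI) 92.7, increase in resident deposits held at foreign banks 81.2; capital account: debt forgiveness received from foreign official creditors 22.1.)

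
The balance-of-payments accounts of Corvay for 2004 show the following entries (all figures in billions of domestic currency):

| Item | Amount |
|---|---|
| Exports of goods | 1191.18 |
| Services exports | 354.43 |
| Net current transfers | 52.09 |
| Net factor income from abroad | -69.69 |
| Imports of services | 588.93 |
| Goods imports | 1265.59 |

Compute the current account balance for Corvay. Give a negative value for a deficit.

-326.51

Goods balance = 1191.18 - 1265.59 = -74.41
Services balance = 354.43 - 588.93 = -234.50
Trade balance (goods + services) = -74.41 + (-234.50) = -308.91
Net primary income = -69.69
Net secondary income = 52.09
Current account = -308.91 + (-69.69) + 52.09 = -326.51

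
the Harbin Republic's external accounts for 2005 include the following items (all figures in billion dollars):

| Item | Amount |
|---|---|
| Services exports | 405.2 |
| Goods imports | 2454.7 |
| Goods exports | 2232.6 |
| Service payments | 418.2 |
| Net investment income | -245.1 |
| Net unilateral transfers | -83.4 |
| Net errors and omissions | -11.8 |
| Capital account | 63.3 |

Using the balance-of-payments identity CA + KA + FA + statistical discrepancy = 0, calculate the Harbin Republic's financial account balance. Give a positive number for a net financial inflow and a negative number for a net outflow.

512.1

Goods balance = 2232.6 - 2454.7 = -222.1
Services balance = 405.2 - 418.2 = -13.0
Trade balance (goods + services) = -222.1 + (-13.0) = -235.1
Net primary income = -245.1
Net secondary income = -83.4
Current account = -235.1 + (-245.1) + (-83.4) = -563.6
Financial account = -(-563.6 + 63.3 + (-11.8)) = 512.1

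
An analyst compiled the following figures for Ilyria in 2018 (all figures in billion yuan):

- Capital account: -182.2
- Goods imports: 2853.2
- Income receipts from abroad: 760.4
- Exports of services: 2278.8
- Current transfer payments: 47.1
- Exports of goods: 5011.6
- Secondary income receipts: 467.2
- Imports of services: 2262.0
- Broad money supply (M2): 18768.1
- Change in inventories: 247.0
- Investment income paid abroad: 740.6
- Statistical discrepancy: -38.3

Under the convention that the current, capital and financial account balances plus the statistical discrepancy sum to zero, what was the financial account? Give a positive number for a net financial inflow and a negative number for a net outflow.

-2394.6

Goods balance = 5011.6 - 2853.2 = 2158.4
Services balance = 2278.8 - 2262.0 = 16.8
Trade balance (goods + services) = 2158.4 + 16.8 = 2175.2
Net primary income = 760.4 - 740.6 = 19.8
Net secondary income = 467.2 - 47.1 = 420.1
Current account = 2175.2 + 19.8 + 420.1 = 2615.1
Financial account = -(2615.1 + (-182.2) + (-38.3)) = -2394.6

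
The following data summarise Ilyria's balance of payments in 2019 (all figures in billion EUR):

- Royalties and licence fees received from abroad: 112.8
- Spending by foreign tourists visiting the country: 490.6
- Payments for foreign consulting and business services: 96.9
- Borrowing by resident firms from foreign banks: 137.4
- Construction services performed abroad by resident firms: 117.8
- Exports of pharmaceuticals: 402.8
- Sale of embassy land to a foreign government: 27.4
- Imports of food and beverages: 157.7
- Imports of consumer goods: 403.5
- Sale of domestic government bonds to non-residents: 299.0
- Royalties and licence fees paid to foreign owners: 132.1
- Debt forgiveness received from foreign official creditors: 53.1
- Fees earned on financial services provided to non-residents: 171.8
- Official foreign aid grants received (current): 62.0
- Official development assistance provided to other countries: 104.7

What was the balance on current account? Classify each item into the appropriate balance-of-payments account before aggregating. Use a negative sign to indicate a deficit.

Goods: -157.7 - 403.5 + 402.8 = -158.4
Services: -132.1 + 171.8 - 96.9 + 490.6 + 112.8 + 117.8 = 664.0
Secondary income: 62.0 - 104.7 = -42.7
Current account = (-158.4) + 664.0 + (-42.7) = 462.9
(Excluded from the current account — financial account: borrowing by resident firms from foreign banks 137.4, sale of domestic government bonds to non-residents 299.0; capital account: sale of embassy land to a foreign government 27.4, debt forgiveness received from foreign official creditors 53.1.)

462.9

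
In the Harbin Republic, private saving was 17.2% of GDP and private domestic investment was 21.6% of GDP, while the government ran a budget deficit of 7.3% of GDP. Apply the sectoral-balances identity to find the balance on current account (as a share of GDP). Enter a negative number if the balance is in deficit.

By the sectoral-balances identity, CA = (S_private - I) + (T - G).
Private balance = 17.2 - 21.6 = -4.4
Government balance (T - G) = -7.3
CA = -4.4 + (-7.3) = -11.7

-11.7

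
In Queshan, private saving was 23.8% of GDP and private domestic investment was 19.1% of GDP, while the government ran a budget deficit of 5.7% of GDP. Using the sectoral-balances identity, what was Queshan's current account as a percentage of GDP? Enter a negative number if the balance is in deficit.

-1.0

By the sectoral-balances identity, CA = (S_private - I) + (T - G).
Private balance = 23.8 - 19.1 = 4.7
Government balance (T - G) = -5.7
CA = 4.7 + (-5.7) = -1.0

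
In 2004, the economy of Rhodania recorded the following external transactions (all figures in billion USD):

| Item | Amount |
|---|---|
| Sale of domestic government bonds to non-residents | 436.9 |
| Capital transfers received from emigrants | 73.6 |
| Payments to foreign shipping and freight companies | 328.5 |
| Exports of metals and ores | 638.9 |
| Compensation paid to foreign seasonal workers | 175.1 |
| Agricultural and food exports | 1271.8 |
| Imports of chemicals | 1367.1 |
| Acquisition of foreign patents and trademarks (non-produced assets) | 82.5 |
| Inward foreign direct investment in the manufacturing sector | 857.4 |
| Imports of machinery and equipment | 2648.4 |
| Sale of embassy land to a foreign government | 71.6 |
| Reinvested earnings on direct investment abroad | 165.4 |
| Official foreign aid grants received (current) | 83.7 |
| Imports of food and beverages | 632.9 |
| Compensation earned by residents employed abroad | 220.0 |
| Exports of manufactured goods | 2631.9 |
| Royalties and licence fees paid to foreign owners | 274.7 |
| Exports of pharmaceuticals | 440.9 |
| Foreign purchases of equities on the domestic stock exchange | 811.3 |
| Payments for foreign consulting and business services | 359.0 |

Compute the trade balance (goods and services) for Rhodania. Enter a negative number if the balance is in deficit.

Goods: -2648.4 + 440.9 - 632.9 - 1367.1 + 638.9 + 2631.9 + 1271.8 = 335.1
Services: -328.5 - 274.7 - 359.0 = -962.2
Trade balance = 335.1 + (-962.2) = -627.1
(Excluded from the trade balance — financial account: sale of domestic government bonds to non-residents 436.9, inward foreign direct investment in the manufacturing sector 857.4, foreign purchases of equities on the domestic stock exchange 811.3; capital account: capital transfers received from emigrants 73.6, acquisition of foreign patents and trademarks (non-produced assets) 82.5, sale of embassy land to a foreign government 71.6; primary income: compensation paid to foreign seasonal workers 175.1, reinvested earnings on direct investment abroad 165.4, compensation earned by residents employed abroad 220.0; secondary income: official foreign aid grants received (current) 83.7.)

-627.1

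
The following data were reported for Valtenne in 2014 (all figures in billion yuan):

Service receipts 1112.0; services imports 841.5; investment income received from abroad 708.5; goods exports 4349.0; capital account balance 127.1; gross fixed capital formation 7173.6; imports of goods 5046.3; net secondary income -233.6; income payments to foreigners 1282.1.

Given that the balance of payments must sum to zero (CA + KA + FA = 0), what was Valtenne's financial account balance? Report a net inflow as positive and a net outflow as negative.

1106.9

Goods balance = 4349.0 - 5046.3 = -697.3
Services balance = 1112.0 - 841.5 = 270.5
Trade balance (goods + services) = -697.3 + 270.5 = -426.8
Net primary income = 708.5 - 1282.1 = -573.6
Net secondary income = -233.6
Current account = -426.8 + (-573.6) + (-233.6) = -1234.0
Financial account = -(-1234.0 + 127.1) = 1106.9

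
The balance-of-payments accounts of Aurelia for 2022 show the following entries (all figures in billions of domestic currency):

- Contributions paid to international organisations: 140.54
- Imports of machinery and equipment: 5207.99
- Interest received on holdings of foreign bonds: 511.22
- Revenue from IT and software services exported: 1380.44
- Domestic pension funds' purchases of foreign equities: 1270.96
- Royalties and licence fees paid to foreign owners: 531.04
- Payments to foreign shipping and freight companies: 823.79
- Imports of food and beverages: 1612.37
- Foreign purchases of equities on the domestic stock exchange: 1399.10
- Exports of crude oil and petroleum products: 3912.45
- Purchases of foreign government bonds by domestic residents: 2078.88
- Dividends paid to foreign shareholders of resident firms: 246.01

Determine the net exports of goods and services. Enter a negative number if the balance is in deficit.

-2882.30

Goods: 3912.45 - 5207.99 - 1612.37 = -2907.91
Services: -531.04 + 1380.44 - 823.79 = 25.61
Trade balance = -2907.91 + 25.61 = -2882.30
(Excluded from the trade balance — secondary income: contributions paid to international organisations 140.54; primary income: interest received on holdings of foreign bonds 511.22, dividends paid to foreign shareholders of resident firms 246.01; financial account: domestic pension funds' purchases of foreign equities 1270.96, foreign purchases of equities on the domestic stock exchange 1399.10, purchases of foreign government bonds by domestic residents 2078.88.)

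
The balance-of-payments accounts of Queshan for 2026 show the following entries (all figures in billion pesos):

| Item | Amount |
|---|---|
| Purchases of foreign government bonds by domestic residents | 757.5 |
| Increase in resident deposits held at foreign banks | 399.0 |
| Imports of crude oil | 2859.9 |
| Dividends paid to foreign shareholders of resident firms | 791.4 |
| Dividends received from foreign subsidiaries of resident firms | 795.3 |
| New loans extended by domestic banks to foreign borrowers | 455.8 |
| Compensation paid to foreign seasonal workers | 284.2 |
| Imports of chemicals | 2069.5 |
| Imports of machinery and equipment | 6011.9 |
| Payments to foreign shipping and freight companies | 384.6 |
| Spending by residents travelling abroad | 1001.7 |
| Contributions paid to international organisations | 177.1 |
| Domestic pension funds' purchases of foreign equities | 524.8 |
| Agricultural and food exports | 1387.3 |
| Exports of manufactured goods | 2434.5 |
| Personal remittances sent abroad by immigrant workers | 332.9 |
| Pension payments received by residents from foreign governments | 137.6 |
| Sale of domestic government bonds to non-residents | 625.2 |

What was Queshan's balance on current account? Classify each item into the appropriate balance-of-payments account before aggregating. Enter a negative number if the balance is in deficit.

Goods: -2069.5 - 2859.9 + 1387.3 - 6011.9 + 2434.5 = -7119.5
Services: -1001.7 - 384.6 = -1386.3
Primary income: -791.4 + 795.3 - 284.2 = -280.3
Secondary income: -177.1 + 137.6 - 332.9 = -372.4
Current account = (-7119.5) + (-1386.3) + (-280.3) + (-372.4) = -9158.5
(Excluded from the current account — financial account: purchases of foreign government bonds by domestic residents 757.5, increase in resident deposits held at foreign banks 399.0, new loans extended by domestic banks to foreign borrowers 455.8, domestic pension funds' purchases of foreign equities 524.8, sale of domestic government bonds to non-residents 625.2.)

-9158.5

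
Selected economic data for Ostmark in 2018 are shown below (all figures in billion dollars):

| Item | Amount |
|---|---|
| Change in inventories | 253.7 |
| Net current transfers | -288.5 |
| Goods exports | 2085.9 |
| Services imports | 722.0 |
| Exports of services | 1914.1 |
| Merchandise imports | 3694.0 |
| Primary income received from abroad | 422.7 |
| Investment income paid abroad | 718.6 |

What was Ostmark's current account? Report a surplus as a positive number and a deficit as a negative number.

Goods balance = 2085.9 - 3694.0 = -1608.1
Services balance = 1914.1 - 722.0 = 1192.1
Trade balance (goods + services) = -1608.1 + 1192.1 = -416.0
Net primary income = 422.7 - 718.6 = -295.9
Net secondary income = -288.5
Current account = -416.0 + (-295.9) + (-288.5) = -1000.4

-1000.4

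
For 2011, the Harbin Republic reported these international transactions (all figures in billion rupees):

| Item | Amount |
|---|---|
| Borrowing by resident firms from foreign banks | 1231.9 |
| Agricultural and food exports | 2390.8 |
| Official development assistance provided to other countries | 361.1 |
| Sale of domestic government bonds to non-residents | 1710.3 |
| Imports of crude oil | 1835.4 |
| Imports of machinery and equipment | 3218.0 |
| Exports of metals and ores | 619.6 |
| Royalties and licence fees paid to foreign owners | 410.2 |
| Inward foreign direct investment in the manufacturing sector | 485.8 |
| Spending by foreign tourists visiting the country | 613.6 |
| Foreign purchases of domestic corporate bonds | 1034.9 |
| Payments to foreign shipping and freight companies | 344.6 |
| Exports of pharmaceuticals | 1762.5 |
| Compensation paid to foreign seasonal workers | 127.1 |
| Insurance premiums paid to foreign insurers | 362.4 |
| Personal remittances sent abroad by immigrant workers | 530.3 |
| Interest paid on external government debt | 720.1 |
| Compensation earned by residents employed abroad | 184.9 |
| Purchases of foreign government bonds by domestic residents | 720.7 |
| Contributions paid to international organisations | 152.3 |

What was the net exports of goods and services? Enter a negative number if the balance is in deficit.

-784.1

Goods: 2390.8 + 619.6 + 1762.5 - 1835.4 - 3218.0 = -280.5
Services: -344.6 + 613.6 - 362.4 - 410.2 = -503.6
Trade balance = -280.5 + (-503.6) = -784.1
(Excluded from the trade balance — financial account: borrowing by resident firms from foreign banks 1231.9, sale of domestic government bonds to non-residents 1710.3, inward foreign direct investment in the manufacturing sector 485.8, foreign purchases of domestic corporate bonds 1034.9, purchases of foreign government bonds by domestic residents 720.7; secondary income: official development assistance provided to other countries 361.1, personal remittances sent abroad by immigrant workers 530.3, contributions paid to international organisations 152.3; primary income: compensation paid to foreign seasonal workers 127.1, interest paid on external government debt 720.1, compensation earned by residents employed abroad 184.9.)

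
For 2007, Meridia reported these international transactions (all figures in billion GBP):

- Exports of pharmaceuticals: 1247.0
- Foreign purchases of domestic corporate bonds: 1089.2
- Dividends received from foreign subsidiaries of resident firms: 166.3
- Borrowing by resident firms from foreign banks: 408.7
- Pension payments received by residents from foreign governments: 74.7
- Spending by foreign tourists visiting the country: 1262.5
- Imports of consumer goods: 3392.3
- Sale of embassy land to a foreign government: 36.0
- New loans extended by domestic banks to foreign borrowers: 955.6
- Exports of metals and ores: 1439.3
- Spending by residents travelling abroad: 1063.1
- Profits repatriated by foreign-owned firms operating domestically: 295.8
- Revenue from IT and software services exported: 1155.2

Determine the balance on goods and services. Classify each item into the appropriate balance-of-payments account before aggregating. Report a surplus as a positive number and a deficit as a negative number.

Goods: 1439.3 + 1247.0 - 3392.3 = -706.0
Services: 1155.2 - 1063.1 + 1262.5 = 1354.6
Trade balance = -706.0 + 1354.6 = 648.6
(Excluded from the trade balance — financial account: foreign purchases of domestic corporate bonds 1089.2, borrowing by resident firms from foreign banks 408.7, new loans extended by domestic banks to foreign borrowers 955.6; primary income: dividends received from foreign subsidiaries of resident firms 166.3, profits repatriated by foreign-owned firms operating domestically 295.8; secondary income: pension payments received by residents from foreign governments 74.7; capital account: sale of embassy land to a foreign government 36.0.)

648.6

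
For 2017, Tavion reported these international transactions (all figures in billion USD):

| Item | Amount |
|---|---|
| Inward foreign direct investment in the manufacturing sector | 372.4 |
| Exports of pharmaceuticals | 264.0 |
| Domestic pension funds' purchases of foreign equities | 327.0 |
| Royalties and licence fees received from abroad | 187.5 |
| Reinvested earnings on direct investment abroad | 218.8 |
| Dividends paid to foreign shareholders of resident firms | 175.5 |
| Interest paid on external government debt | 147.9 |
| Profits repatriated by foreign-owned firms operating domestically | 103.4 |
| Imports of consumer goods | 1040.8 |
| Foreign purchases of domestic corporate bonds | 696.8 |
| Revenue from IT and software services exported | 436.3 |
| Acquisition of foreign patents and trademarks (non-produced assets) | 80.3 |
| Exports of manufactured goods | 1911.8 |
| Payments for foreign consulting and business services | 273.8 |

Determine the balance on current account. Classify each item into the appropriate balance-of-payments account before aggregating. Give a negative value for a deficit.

Goods: -1040.8 + 1911.8 + 264.0 = 1135.0
Services: 436.3 - 273.8 + 187.5 = 350.0
Primary income: -175.5 - 103.4 - 147.9 + 218.8 = -208.0
Current account = 1135.0 + 350.0 + (-208.0) = 1277.0
(Excluded from the current account — financial account: inward foreign direct investment in the manufacturing sector 372.4, domestic pension funds' purchases of foreign equities 327.0, foreign purchases of domestic corporate bonds 696.8; capital account: acquisition of foreign patents and trademarks (non-produced assets) 80.3.)

1277.0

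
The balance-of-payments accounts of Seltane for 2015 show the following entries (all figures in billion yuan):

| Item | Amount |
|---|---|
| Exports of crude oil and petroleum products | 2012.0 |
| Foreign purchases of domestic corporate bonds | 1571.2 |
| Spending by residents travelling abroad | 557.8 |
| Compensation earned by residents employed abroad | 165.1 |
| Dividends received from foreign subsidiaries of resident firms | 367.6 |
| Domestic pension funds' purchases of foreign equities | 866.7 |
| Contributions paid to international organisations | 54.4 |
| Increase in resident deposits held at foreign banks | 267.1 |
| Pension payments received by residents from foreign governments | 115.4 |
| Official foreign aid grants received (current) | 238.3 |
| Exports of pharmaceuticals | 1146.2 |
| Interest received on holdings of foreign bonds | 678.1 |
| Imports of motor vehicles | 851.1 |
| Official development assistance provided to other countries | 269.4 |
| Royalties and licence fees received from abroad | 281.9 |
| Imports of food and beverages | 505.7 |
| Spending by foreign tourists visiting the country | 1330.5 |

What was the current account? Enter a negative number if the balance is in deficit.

Goods: -851.1 - 505.7 + 2012.0 + 1146.2 = 1801.4
Services: -557.8 + 281.9 + 1330.5 = 1054.6
Primary income: 165.1 + 678.1 + 367.6 = 1210.8
Secondary income: -54.4 + 238.3 + 115.4 - 269.4 = 29.9
Current account = 1801.4 + 1054.6 + 1210.8 + 29.9 = 4096.7
(Excluded from the current account — financial account: foreign purchases of domestic corporate bonds 1571.2, domestic pension funds' purchases of foreign equities 866.7, increase in resident deposits held at foreign banks 267.1.)

4096.7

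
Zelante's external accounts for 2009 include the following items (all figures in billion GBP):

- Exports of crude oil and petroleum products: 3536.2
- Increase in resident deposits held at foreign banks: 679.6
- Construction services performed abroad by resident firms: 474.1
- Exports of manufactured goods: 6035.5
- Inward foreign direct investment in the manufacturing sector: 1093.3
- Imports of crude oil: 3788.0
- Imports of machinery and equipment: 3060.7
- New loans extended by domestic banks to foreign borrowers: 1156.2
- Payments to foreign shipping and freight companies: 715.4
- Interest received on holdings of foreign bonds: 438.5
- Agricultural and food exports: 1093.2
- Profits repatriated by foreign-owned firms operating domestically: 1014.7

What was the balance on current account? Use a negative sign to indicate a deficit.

2998.7

Goods: -3788.0 + 6035.5 - 3060.7 + 3536.2 + 1093.2 = 3816.2
Services: 474.1 - 715.4 = -241.3
Primary income: 438.5 - 1014.7 = -576.2
Current account = 3816.2 + (-241.3) + (-576.2) = 2998.7
(Excluded from the current account — financial account: increase in resident deposits held at foreign banks 679.6, inward foreign direct investment in the manufacturing sector 1093.3, new loans extended by domestic banks to foreign borrowers 1156.2.)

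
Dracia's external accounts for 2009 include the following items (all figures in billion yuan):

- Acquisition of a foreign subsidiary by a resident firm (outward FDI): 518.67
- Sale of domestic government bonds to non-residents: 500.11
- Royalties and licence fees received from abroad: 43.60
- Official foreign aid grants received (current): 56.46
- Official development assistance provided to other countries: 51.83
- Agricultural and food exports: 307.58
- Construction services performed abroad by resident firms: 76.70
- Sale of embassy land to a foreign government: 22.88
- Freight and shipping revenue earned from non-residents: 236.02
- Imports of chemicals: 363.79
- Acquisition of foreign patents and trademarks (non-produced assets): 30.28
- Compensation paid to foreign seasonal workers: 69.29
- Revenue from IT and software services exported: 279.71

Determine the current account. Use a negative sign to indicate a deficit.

515.16

Goods: -363.79 + 307.58 = -56.21
Services: 43.60 + 76.70 + 279.71 + 236.02 = 636.03
Primary income: -69.29
Secondary income: 56.46 - 51.83 = 4.63
Current account = (-56.21) + 636.03 + (-69.29) + 4.63 = 515.16
(Excluded from the current account — financial account: acquisition of a foreign subsidiary by a resident firm (outward FDI) 518.67, sale of domestic government bonds to non-residents 500.11; capital account: sale of embassy land to a foreign government 22.88, acquisition of foreign patents and trademarks (non-produced assets) 30.28.)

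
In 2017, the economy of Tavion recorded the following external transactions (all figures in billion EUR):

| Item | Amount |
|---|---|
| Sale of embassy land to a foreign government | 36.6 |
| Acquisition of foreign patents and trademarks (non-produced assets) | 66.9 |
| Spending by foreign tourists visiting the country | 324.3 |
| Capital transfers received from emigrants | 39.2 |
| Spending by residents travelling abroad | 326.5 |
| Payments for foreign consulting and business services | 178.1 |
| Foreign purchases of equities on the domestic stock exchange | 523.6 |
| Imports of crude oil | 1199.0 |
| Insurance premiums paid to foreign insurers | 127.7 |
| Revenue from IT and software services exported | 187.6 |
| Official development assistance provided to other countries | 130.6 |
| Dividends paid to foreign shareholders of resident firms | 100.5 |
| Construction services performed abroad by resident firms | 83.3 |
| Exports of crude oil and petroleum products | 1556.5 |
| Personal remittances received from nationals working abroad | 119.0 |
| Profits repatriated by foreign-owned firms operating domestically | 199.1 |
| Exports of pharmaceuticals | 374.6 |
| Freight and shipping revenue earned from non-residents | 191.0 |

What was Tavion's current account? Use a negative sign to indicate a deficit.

574.8

Goods: 1556.5 - 1199.0 + 374.6 = 732.1
Services: -326.5 + 324.3 + 83.3 - 127.7 + 191.0 - 178.1 + 187.6 = 153.9
Primary income: -199.1 - 100.5 = -299.6
Secondary income: 119.0 - 130.6 = -11.6
Current account = 732.1 + 153.9 + (-299.6) + (-11.6) = 574.8
(Excluded from the current account — capital account: sale of embassy land to a foreign government 36.6, acquisition of foreign patents and trademarks (non-produced assets) 66.9, capital transfers received from emigrants 39.2; financial account: foreign purchases of equities on the domestic stock exchange 523.6.)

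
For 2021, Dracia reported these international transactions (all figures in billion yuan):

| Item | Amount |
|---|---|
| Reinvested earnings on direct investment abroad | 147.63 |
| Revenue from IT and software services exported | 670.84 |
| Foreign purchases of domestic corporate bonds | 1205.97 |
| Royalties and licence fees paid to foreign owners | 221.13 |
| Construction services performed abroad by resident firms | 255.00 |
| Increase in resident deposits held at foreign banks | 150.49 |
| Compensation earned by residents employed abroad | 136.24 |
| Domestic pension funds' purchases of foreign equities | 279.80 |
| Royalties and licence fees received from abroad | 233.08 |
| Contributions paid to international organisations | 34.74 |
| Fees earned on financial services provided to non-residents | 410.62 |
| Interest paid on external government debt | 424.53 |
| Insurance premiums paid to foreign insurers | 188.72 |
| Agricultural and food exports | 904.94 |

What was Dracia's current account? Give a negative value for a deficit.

Goods: 904.94
Services: -188.72 + 233.08 - 221.13 + 410.62 + 670.84 + 255.00 = 1159.69
Primary income: 147.63 - 424.53 + 136.24 = -140.66
Secondary income: -34.74
Current account = 904.94 + 1159.69 + (-140.66) + (-34.74) = 1889.23
(Excluded from the current account — financial account: foreign purchases of domestic corporate bonds 1205.97, increase in resident deposits held at foreign banks 150.49, domestic pension funds' purchases of foreign equities 279.80.)

1889.23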